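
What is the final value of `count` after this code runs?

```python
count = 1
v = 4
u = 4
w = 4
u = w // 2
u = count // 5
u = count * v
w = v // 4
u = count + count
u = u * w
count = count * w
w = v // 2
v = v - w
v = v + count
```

u = 4//2 = 2
u = 1//5 = 0
u = 1*4 = 4
w = 4//4 = 1
u = 1+1 = 2
u = 2*1 = 2
count = 1*1 = 1
w = 4//2 = 2
v = 4-2 = 2
v = 2+1 = 3

1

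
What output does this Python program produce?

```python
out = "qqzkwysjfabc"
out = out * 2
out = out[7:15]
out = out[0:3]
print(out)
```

jfa

repeat ×2 → 'qqzkwysjfabcqqzkwysjfabc'
slice [7:15] → 'jfabcqqz'
slice [0:3] → 'jfa'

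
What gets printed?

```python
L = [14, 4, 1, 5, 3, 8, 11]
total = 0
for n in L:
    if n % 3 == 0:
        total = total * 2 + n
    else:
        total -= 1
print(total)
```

n=14: not %3==0, total = 0-1 = -1
n=4: not %3==0, total = (-1)-1 = -2
n=1: not %3==0, total = (-2)-1 = -3
n=5: not %3==0, total = (-3)-1 = -4
n=3: %3==0, total = (-4)*2+3 = -5
n=8: not %3==0, total = (-5)-1 = -6
n=11: not %3==0, total = (-6)-1 = -7

-7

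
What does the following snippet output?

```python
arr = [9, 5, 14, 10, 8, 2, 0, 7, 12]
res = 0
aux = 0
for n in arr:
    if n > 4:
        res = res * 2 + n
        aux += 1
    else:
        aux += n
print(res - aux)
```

1089

n=9: >4, res = 0*2+9 = 9; aux=1
n=5: >4, res = 9*2+5 = 23; aux=2
n=14: >4, res = 23*2+14 = 60; aux=3
n=10: >4, res = 60*2+10 = 130; aux=4
n=8: >4, res = 130*2+8 = 268; aux=5
n=2: not >4; aux=7
n=0: not >4; aux=7
n=7: >4, res = 268*2+7 = 543; aux=8
n=12: >4, res = 543*2+12 = 1098; aux=9
res-aux = 1098-9 = 1089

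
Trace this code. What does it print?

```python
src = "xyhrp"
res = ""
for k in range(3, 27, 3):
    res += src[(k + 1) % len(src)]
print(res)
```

phxryphx

k=3: add src[4]='p' → 'p'
k=6: add src[2]='h' → 'ph'
k=9: add src[0]='x' → 'phx'
k=12: add src[3]='r' → 'phxr'
k=15: add src[1]='y' → 'phxry'
k=18: add src[4]='p' → 'phxryp'
k=21: add src[2]='h' → 'phxryph'
k=24: add src[0]='x' → 'phxryphx'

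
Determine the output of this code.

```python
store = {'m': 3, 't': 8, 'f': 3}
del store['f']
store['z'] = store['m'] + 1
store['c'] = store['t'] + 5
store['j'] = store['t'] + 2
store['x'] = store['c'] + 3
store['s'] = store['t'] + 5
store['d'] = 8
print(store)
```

del 'f' → {'m': 3, 't': 8}
store['z'] = store['m']+1 = 4 → {'m': 3, 't': 8, 'z': 4}
store['c'] = store['t']+5 = 13 → {'m': 3, 't': 8, 'z': 4, 'c': 13}
store['j'] = store['t']+2 = 10 → {'m': 3, 't': 8, 'z': 4, 'c': 13, 'j': 10}
store['x'] = store['c']+3 = 16 → {'m': 3, 't': 8, 'z': 4, 'c': 13, 'j': 10, 'x': 16}
store['s'] = store['t']+5 = 13 → {'m': 3, 't': 8, 'z': 4, 'c': 13, 'j': 10, 'x': 16, 's': 13}
store['d'] = 8 → {'m': 3, 't': 8, 'z': 4, 'c': 13, 'j': 10, 'x': 16, 's': 13, 'd': 8}

{'m': 3, 't': 8, 'z': 4, 'c': 13, 'j': 10, 'x': 16, 's': 13, 'd': 8}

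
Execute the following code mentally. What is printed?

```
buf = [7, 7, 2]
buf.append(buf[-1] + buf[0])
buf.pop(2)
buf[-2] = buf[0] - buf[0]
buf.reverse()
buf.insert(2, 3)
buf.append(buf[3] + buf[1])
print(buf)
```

[9, 0, 3, 7, 7]

append buf[-1]+buf[0] = 2+7 = 9 → [7, 7, 2, 9]
pop(2) removes 2 → [7, 7, 9]
buf[-2] = buf[0]-buf[0] = 7-7 = 0 → [7, 0, 9]
reverse → [9, 0, 7]
insert 3 at 2 → [9, 0, 3, 7]
append buf[3]+buf[1] = 7+0 = 7 → [9, 0, 3, 7, 7]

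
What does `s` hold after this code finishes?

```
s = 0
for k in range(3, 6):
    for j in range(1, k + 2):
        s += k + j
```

108

k=3,j=1: s = 0+4 = 4
k=3,j=2: s = 4+5 = 9
k=3,j=3: s = 9+6 = 15
k=3,j=4: s = 15+7 = 22
k=4,j=1: s = 22+5 = 27
k=4,j=2: s = 27+6 = 33
k=4,j=3: s = 33+7 = 40
k=4,j=4: s = 40+8 = 48
k=4,j=5: s = 48+9 = 57
k=5,j=1: s = 57+6 = 63
k=5,j=2: s = 63+7 = 70
k=5,j=3: s = 70+8 = 78
k=5,j=4: s = 78+9 = 87
k=5,j=5: s = 87+10 = 97
k=5,j=6: s = 97+11 = 108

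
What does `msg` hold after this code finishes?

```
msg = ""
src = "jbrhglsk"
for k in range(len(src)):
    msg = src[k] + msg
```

'kslghrbj'

k=0: prepend 'j' → 'j'
k=1: prepend 'b' → 'bj'
k=2: prepend 'r' → 'rbj'
k=3: prepend 'h' → 'hrbj'
k=4: prepend 'g' → 'ghrbj'
k=5: prepend 'l' → 'lghrbj'
k=6: prepend 's' → 'slghrbj'
k=7: prepend 'k' → 'kslghrbj'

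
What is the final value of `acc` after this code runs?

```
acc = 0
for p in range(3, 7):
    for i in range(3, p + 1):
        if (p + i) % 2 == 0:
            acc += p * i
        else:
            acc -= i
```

p=3,i=3: even sum, acc = 0+9 = 9
p=4,i=3: odd sum, acc = 9-3 = 6
p=4,i=4: even sum, acc = 6+16 = 22
p=5,i=3: even sum, acc = 22+15 = 37
p=5,i=4: odd sum, acc = 37-4 = 33
p=5,i=5: even sum, acc = 33+25 = 58
p=6,i=3: odd sum, acc = 58-3 = 55
p=6,i=4: even sum, acc = 55+24 = 79
p=6,i=5: odd sum, acc = 79-5 = 74
p=6,i=6: even sum, acc = 74+36 = 110

110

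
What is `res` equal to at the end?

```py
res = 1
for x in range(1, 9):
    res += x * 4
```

x=1: res = 1+1*4 = 5
x=2: res = 5+2*4 = 13
x=3: res = 13+3*4 = 25
x=4: res = 25+4*4 = 41
x=5: res = 41+5*4 = 61
x=6: res = 61+6*4 = 85
x=7: res = 85+7*4 = 113
x=8: res = 113+8*4 = 145

145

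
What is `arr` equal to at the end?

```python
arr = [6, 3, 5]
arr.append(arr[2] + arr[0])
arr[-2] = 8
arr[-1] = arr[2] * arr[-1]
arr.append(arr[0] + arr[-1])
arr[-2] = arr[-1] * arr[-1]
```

[6, 3, 8, 8836, 94]

append arr[2]+arr[0] = 5+6 = 11 → [6, 3, 5, 11]
arr[-2] = 8 → [6, 3, 8, 11]
arr[-1] = arr[2]*arr[-1] = 8*11 = 88 → [6, 3, 8, 88]
append arr[0]+arr[-1] = 6+88 = 94 → [6, 3, 8, 88, 94]
arr[-2] = arr[-1]*arr[-1] = 94*94 = 8836 → [6, 3, 8, 8836, 94]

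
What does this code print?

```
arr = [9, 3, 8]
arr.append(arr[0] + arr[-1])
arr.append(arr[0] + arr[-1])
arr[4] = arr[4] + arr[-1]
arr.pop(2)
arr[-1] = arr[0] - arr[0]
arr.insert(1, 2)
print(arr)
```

[9, 2, 3, 17, 0]

append arr[0]+arr[-1] = 9+8 = 17 → [9, 3, 8, 17]
append arr[0]+arr[-1] = 9+17 = 26 → [9, 3, 8, 17, 26]
arr[4] = arr[4]+arr[-1] = 26+26 = 52 → [9, 3, 8, 17, 52]
pop(2) removes 8 → [9, 3, 17, 52]
arr[-1] = arr[0]-arr[0] = 9-9 = 0 → [9, 3, 17, 0]
insert 2 at 1 → [9, 2, 3, 17, 0]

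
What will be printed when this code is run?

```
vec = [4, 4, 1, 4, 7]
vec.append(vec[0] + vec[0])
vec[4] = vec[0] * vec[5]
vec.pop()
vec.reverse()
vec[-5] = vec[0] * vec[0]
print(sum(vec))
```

1037

append vec[0]+vec[0] = 4+4 = 8 → [4, 4, 1, 4, 7, 8]
vec[4] = vec[0]*vec[5] = 4*8 = 32 → [4, 4, 1, 4, 32, 8]
pop() removes 8 → [4, 4, 1, 4, 32]
reverse → [32, 4, 1, 4, 4]
vec[-5] = vec[0]*vec[0] = 32*32 = 1024 → [1024, 4, 1, 4, 4]
sum = 1037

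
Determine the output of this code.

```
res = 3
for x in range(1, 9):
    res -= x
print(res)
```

x=1: res = 3-1 = 2
x=2: res = 2-2 = 0
x=3: res = 0-3 = -3
x=4: res = (-3)-4 = -7
x=5: res = (-7)-5 = -12
x=6: res = (-12)-6 = -18
x=7: res = (-18)-7 = -25
x=8: res = (-25)-8 = -33

-33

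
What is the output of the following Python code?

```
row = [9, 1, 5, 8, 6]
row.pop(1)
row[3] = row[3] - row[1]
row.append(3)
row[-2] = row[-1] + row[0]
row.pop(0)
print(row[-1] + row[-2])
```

pop(1) removes 1 → [9, 5, 8, 6]
row[3] = row[3]-row[1] = 6-5 = 1 → [9, 5, 8, 1]
append 3 → [9, 5, 8, 1, 3]
row[-2] = row[-1]+row[0] = 3+9 = 12 → [9, 5, 8, 12, 3]
pop(0) removes 9 → [5, 8, 12, 3]
row[-1]+row[-2] = 3+12 = 15

15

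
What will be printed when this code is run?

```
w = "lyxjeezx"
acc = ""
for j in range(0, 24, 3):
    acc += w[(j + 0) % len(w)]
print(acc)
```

j=0: add w[0]='l' → 'l'
j=3: add w[3]='j' → 'lj'
j=6: add w[6]='z' → 'ljz'
j=9: add w[1]='y' → 'ljzy'
j=12: add w[4]='e' → 'ljzye'
j=15: add w[7]='x' → 'ljzyex'
j=18: add w[2]='x' → 'ljzyexx'
j=21: add w[5]='e' → 'ljzyexxe'

ljzyexxe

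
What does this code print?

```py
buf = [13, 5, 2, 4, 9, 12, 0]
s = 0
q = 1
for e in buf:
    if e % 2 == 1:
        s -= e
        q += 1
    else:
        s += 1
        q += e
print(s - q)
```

e=13: odd, s = 0-13 = -13; q=2
e=5: odd, s = (-13)-5 = -18; q=3
e=2: not odd, s = (-18)+1 = -17; q=5
e=4: not odd, s = (-17)+1 = -16; q=9
e=9: odd, s = (-16)-9 = -25; q=10
e=12: not odd, s = (-25)+1 = -24; q=22
e=0: not odd, s = (-24)+1 = -23; q=22
s-q = (-23)-22 = -45

-45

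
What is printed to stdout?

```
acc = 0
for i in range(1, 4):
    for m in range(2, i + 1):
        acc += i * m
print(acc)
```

19

i=2,m=2: acc = 0+4 = 4
i=3,m=2: acc = 4+6 = 10
i=3,m=3: acc = 10+9 = 19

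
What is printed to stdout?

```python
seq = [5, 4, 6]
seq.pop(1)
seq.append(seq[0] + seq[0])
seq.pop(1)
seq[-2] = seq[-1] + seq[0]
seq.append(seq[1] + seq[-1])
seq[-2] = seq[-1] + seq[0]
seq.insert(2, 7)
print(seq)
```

pop(1) removes 4 → [5, 6]
append seq[0]+seq[0] = 5+5 = 10 → [5, 6, 10]
pop(1) removes 6 → [5, 10]
seq[-2] = seq[-1]+seq[0] = 10+5 = 15 → [15, 10]
append seq[1]+seq[-1] = 10+10 = 20 → [15, 10, 20]
seq[-2] = seq[-1]+seq[0] = 20+15 = 35 → [15, 35, 20]
insert 7 at 2 → [15, 35, 7, 20]

[15, 35, 7, 20]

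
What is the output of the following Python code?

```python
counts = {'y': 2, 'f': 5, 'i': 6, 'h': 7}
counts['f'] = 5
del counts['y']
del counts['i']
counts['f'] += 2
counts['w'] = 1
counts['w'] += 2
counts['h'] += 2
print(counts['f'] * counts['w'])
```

21

counts['f'] = 5 → {'y': 2, 'f': 5, 'i': 6, 'h': 7}
del 'y' → {'f': 5, 'i': 6, 'h': 7}
del 'i' → {'f': 5, 'h': 7}
counts['f'] = 5+2 = 7 → {'f': 7, 'h': 7}
counts['w'] = 1 → {'f': 7, 'h': 7, 'w': 1}
counts['w'] = 1+2 = 3 → {'f': 7, 'h': 7, 'w': 3}
counts['h'] = 7+2 = 9 → {'f': 7, 'h': 9, 'w': 3}
counts['f']*counts['w'] = 7*3 = 21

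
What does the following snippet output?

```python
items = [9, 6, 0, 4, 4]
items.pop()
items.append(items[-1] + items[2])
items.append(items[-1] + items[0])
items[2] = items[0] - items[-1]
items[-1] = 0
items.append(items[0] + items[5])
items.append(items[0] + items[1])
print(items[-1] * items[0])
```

135

pop() removes 4 → [9, 6, 0, 4]
append items[-1]+items[2] = 4+0 = 4 → [9, 6, 0, 4, 4]
append items[-1]+items[0] = 4+9 = 13 → [9, 6, 0, 4, 4, 13]
items[2] = items[0]-items[-1] = 9-13 = -4 → [9, 6, -4, 4, 4, 13]
items[-1] = 0 → [9, 6, -4, 4, 4, 0]
append items[0]+items[5] = 9+0 = 9 → [9, 6, -4, 4, 4, 0, 9]
append items[0]+items[1] = 9+6 = 15 → [9, 6, -4, 4, 4, 0, 9, 15]
items[-1]*items[0] = 15*9 = 135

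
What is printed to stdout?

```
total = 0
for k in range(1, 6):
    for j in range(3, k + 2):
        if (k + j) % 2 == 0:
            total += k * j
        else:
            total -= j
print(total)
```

k=2,j=3: odd sum, total = 0-3 = -3
k=3,j=3: even sum, total = (-3)+9 = 6
k=3,j=4: odd sum, total = 6-4 = 2
k=4,j=3: odd sum, total = 2-3 = -1
k=4,j=4: even sum, total = (-1)+16 = 15
k=4,j=5: odd sum, total = 15-5 = 10
k=5,j=3: even sum, total = 10+15 = 25
k=5,j=4: odd sum, total = 25-4 = 21
k=5,j=5: even sum, total = 21+25 = 46
k=5,j=6: odd sum, total = 46-6 = 40

40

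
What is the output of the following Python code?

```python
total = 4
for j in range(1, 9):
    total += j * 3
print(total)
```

j=1: total = 4+1*3 = 7
j=2: total = 7+2*3 = 13
j=3: total = 13+3*3 = 22
j=4: total = 22+4*3 = 34
j=5: total = 34+5*3 = 49
j=6: total = 49+6*3 = 67
j=7: total = 67+7*3 = 88
j=8: total = 88+8*3 = 112

112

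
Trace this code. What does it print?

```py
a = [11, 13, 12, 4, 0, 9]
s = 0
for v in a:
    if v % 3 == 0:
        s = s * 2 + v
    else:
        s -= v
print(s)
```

-151

v=11: not %3==0, s = 0-11 = -11
v=13: not %3==0, s = (-11)-13 = -24
v=12: %3==0, s = (-24)*2+12 = -36
v=4: not %3==0, s = (-36)-4 = -40
v=0: %3==0, s = (-40)*2+0 = -80
v=9: %3==0, s = (-80)*2+9 = -151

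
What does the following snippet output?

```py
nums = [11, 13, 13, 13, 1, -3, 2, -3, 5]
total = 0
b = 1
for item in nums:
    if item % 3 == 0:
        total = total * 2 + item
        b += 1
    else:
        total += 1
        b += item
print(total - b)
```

-47

item=11: not %3==0, total = 0+1 = 1; b=12
item=13: not %3==0, total = 1+1 = 2; b=25
item=13: not %3==0, total = 2+1 = 3; b=38
item=13: not %3==0, total = 3+1 = 4; b=51
item=1: not %3==0, total = 4+1 = 5; b=52
item=-3: %3==0, total = 5*2+(-3) = 7; b=53
item=2: not %3==0, total = 7+1 = 8; b=55
item=-3: %3==0, total = 8*2+(-3) = 13; b=56
item=5: not %3==0, total = 13+1 = 14; b=61
total-b = 14-61 = -47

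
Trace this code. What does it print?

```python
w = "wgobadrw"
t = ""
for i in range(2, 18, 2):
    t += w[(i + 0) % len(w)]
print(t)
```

oarwoarw

i=2: add w[2]='o' → 'o'
i=4: add w[4]='a' → 'oa'
i=6: add w[6]='r' → 'oar'
i=8: add w[0]='w' → 'oarw'
i=10: add w[2]='o' → 'oarwo'
i=12: add w[4]='a' → 'oarwoa'
i=14: add w[6]='r' → 'oarwoar'
i=16: add w[0]='w' → 'oarwoarw'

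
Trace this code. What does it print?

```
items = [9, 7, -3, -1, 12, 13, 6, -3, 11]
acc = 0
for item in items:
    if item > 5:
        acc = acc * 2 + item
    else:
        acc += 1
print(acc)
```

605

item=9: >5, acc = 0*2+9 = 9
item=7: >5, acc = 9*2+7 = 25
item=-3: not >5, acc = 25+1 = 26
item=-1: not >5, acc = 26+1 = 27
item=12: >5, acc = 27*2+12 = 66
item=13: >5, acc = 66*2+13 = 145
item=6: >5, acc = 145*2+6 = 296
item=-3: not >5, acc = 296+1 = 297
item=11: >5, acc = 297*2+11 = 605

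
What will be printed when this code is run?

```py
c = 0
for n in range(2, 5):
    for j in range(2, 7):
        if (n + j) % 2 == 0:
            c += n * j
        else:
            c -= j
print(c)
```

n=2,j=2: even sum, c = 0+4 = 4
n=2,j=3: odd sum, c = 4-3 = 1
n=2,j=4: even sum, c = 1+8 = 9
n=2,j=5: odd sum, c = 9-5 = 4
n=2,j=6: even sum, c = 4+12 = 16
n=3,j=2: odd sum, c = 16-2 = 14
n=3,j=3: even sum, c = 14+9 = 23
n=3,j=4: odd sum, c = 23-4 = 19
n=3,j=5: even sum, c = 19+15 = 34
n=3,j=6: odd sum, c = 34-6 = 28
n=4,j=2: even sum, c = 28+8 = 36
n=4,j=3: odd sum, c = 36-3 = 33
n=4,j=4: even sum, c = 33+16 = 49
n=4,j=5: odd sum, c = 49-5 = 44
n=4,j=6: even sum, c = 44+24 = 68

68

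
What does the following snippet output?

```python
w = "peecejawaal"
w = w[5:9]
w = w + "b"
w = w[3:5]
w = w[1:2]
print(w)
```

b

slice [5:9] → 'jawa'
+ 'b' → 'jawab'
slice [3:5] → 'ab'
slice [1:2] → 'b'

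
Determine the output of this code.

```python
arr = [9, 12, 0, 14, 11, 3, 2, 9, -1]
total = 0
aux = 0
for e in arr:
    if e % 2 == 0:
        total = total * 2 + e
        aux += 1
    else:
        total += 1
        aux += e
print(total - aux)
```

113

e=9: not even, total = 0+1 = 1; aux=9
e=12: even, total = 1*2+12 = 14; aux=10
e=0: even, total = 14*2+0 = 28; aux=11
e=14: even, total = 28*2+14 = 70; aux=12
e=11: not even, total = 70+1 = 71; aux=23
e=3: not even, total = 71+1 = 72; aux=26
e=2: even, total = 72*2+2 = 146; aux=27
e=9: not even, total = 146+1 = 147; aux=36
e=-1: not even, total = 147+1 = 148; aux=35
total-aux = 148-35 = 113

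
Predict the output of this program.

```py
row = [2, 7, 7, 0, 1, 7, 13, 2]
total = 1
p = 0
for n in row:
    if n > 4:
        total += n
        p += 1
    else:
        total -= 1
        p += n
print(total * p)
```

279

n=2: not >4, total = 1-1 = 0; p=2
n=7: >4, total = 0+7 = 7; p=3
n=7: >4, total = 7+7 = 14; p=4
n=0: not >4, total = 14-1 = 13; p=4
n=1: not >4, total = 13-1 = 12; p=5
n=7: >4, total = 12+7 = 19; p=6
n=13: >4, total = 19+13 = 32; p=7
n=2: not >4, total = 32-1 = 31; p=9
total*p = 31*9 = 279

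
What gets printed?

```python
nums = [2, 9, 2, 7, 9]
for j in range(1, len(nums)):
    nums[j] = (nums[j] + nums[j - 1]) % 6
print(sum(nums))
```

j=1: nums[1] = (9+2)%6 = 5 → [2, 5, 2, 7, 9]
j=2: nums[2] = (2+5)%6 = 1 → [2, 5, 1, 7, 9]
j=3: nums[3] = (7+1)%6 = 2 → [2, 5, 1, 2, 9]
j=4: nums[4] = (9+2)%6 = 5 → [2, 5, 1, 2, 5]
sum = 15

15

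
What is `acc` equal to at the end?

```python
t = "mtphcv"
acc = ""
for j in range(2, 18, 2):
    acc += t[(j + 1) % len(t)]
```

j=2: add t[3]='h' → 'h'
j=4: add t[5]='v' → 'hv'
j=6: add t[1]='t' → 'hvt'
j=8: add t[3]='h' → 'hvth'
j=10: add t[5]='v' → 'hvthv'
j=12: add t[1]='t' → 'hvthvt'
j=14: add t[3]='h' → 'hvthvth'
j=16: add t[5]='v' → 'hvthvthv'

'hvthvthv'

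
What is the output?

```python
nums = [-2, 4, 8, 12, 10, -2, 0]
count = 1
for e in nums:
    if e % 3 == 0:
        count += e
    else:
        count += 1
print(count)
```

18

e=-2: not %3==0, count = 1+1 = 2
e=4: not %3==0, count = 2+1 = 3
e=8: not %3==0, count = 3+1 = 4
e=12: %3==0, count = 4+12 = 16
e=10: not %3==0, count = 16+1 = 17
e=-2: not %3==0, count = 17+1 = 18
e=0: %3==0, count = 18+0 = 18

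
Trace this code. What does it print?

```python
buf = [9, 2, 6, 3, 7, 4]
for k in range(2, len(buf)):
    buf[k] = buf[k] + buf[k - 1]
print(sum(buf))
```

70

k=2: buf[2] = 6+2 = 8 → [9, 2, 8, 3, 7, 4]
k=3: buf[3] = 3+8 = 11 → [9, 2, 8, 11, 7, 4]
k=4: buf[4] = 7+11 = 18 → [9, 2, 8, 11, 18, 4]
k=5: buf[5] = 4+18 = 22 → [9, 2, 8, 11, 18, 22]
sum = 70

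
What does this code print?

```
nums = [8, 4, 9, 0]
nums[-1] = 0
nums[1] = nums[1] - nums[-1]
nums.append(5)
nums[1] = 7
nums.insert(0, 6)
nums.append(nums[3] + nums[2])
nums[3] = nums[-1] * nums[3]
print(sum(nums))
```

186

nums[-1] = 0 → [8, 4, 9, 0]
nums[1] = nums[1]-nums[-1] = 4-0 = 4 → [8, 4, 9, 0]
append 5 → [8, 4, 9, 0, 5]
nums[1] = 7 → [8, 7, 9, 0, 5]
insert 6 at 0 → [6, 8, 7, 9, 0, 5]
append nums[3]+nums[2] = 9+7 = 16 → [6, 8, 7, 9, 0, 5, 16]
nums[3] = nums[-1]*nums[3] = 16*9 = 144 → [6, 8, 7, 144, 0, 5, 16]
sum = 186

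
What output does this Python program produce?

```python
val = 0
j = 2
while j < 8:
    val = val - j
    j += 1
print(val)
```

j=2: val = 0-2 = -2
j=3: val = (-2)-3 = -5
j=4: val = (-5)-4 = -9
j=5: val = (-9)-5 = -14
j=6: val = (-14)-6 = -20
j=7: val = (-20)-7 = -27

-27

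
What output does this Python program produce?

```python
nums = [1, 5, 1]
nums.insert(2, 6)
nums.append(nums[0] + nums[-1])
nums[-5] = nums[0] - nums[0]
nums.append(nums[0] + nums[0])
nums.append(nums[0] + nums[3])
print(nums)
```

insert 6 at 2 → [1, 5, 6, 1]
append nums[0]+nums[-1] = 1+1 = 2 → [1, 5, 6, 1, 2]
nums[-5] = nums[0]-nums[0] = 1-1 = 0 → [0, 5, 6, 1, 2]
append nums[0]+nums[0] = 0+0 = 0 → [0, 5, 6, 1, 2, 0]
append nums[0]+nums[3] = 0+1 = 1 → [0, 5, 6, 1, 2, 0, 1]

[0, 5, 6, 1, 2, 0, 1]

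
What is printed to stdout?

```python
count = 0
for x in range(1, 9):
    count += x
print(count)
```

36

x=1: count = 0+1 = 1
x=2: count = 1+2 = 3
x=3: count = 3+3 = 6
x=4: count = 6+4 = 10
x=5: count = 10+5 = 15
x=6: count = 15+6 = 21
x=7: count = 21+7 = 28
x=8: count = 28+8 = 36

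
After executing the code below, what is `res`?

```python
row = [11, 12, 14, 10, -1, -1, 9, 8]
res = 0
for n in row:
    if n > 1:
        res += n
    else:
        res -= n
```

n=11: >1, res = 0+11 = 11
n=12: >1, res = 11+12 = 23
n=14: >1, res = 23+14 = 37
n=10: >1, res = 37+10 = 47
n=-1: not >1, res = 47-(-1) = 48
n=-1: not >1, res = 48-(-1) = 49
n=9: >1, res = 49+9 = 58
n=8: >1, res = 58+8 = 66

66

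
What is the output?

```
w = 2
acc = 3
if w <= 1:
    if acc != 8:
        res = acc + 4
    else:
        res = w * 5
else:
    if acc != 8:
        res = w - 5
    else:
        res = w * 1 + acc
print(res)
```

w=2, acc=3
w <= 1 is False; acc != 8 is True
→ res = w - 5 = -3

-3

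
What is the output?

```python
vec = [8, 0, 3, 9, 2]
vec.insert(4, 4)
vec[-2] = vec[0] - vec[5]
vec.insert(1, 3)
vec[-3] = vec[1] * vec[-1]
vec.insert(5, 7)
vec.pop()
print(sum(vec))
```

insert 4 at 4 → [8, 0, 3, 9, 4, 2]
vec[-2] = vec[0]-vec[5] = 8-2 = 6 → [8, 0, 3, 9, 6, 2]
insert 3 at 1 → [8, 3, 0, 3, 9, 6, 2]
vec[-3] = vec[1]*vec[-1] = 3*2 = 6 → [8, 3, 0, 3, 6, 6, 2]
insert 7 at 5 → [8, 3, 0, 3, 6, 7, 6, 2]
pop() removes 2 → [8, 3, 0, 3, 6, 7, 6]
sum = 33

33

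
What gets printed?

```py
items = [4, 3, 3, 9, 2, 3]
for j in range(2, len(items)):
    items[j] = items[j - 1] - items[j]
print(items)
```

j=2: items[2] = 3-3 = 0 → [4, 3, 0, 9, 2, 3]
j=3: items[3] = 0-9 = -9 → [4, 3, 0, -9, 2, 3]
j=4: items[4] = (-9)-2 = -11 → [4, 3, 0, -9, -11, 3]
j=5: items[5] = (-11)-3 = -14 → [4, 3, 0, -9, -11, -14]

[4, 3, 0, -9, -11, -14]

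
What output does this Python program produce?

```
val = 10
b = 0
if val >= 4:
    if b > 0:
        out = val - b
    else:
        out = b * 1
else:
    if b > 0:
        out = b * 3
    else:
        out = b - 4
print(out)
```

0

val=10, b=0
val >= 4 is True; b > 0 is False
→ out = b * 1 = 0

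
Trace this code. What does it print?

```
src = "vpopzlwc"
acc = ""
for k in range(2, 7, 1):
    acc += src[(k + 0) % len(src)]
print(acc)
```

opzlw

k=2: add src[2]='o' → 'o'
k=3: add src[3]='p' → 'op'
k=4: add src[4]='z' → 'opz'
k=5: add src[5]='l' → 'opzl'
k=6: add src[6]='w' → 'opzlw'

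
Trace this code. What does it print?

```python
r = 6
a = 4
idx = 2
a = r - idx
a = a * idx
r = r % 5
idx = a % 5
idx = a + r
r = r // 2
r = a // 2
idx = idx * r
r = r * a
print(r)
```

a = 6-2 = 4
a = 4*2 = 8
r = 6%5 = 1
idx = 8%5 = 3
idx = 8+1 = 9
r = 1//2 = 0
r = 8//2 = 4
idx = 9*4 = 36
r = 4*8 = 32

32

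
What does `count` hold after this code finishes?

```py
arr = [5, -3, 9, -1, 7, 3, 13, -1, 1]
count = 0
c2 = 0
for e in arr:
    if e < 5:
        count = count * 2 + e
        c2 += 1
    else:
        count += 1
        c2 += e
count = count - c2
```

-24

e=5: not <5, count = 0+1 = 1; c2=5
e=-3: <5, count = 1*2+(-3) = -1; c2=6
e=9: not <5, count = (-1)+1 = 0; c2=15
e=-1: <5, count = 0*2+(-1) = -1; c2=16
e=7: not <5, count = (-1)+1 = 0; c2=23
e=3: <5, count = 0*2+3 = 3; c2=24
e=13: not <5, count = 3+1 = 4; c2=37
e=-1: <5, count = 4*2+(-1) = 7; c2=38
e=1: <5, count = 7*2+1 = 15; c2=39
count-c2 = 15-39 = -24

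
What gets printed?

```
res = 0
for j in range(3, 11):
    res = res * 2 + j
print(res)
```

j=3: res = 0*2+3 = 3
j=4: res = 3*2+4 = 10
j=5: res = 10*2+5 = 25
j=6: res = 25*2+6 = 56
j=7: res = 56*2+7 = 119
j=8: res = 119*2+8 = 246
j=9: res = 246*2+9 = 501
j=10: res = 501*2+10 = 1012

1012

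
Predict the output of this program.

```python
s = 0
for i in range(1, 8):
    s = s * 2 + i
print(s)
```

247

i=1: s = 0*2+1 = 1
i=2: s = 1*2+2 = 4
i=3: s = 4*2+3 = 11
i=4: s = 11*2+4 = 26
i=5: s = 26*2+5 = 57
i=6: s = 57*2+6 = 120
i=7: s = 120*2+7 = 247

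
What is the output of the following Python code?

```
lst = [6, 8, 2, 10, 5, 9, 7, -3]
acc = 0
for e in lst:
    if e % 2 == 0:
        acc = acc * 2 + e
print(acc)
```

94

e=6: even, acc = 0*2+6 = 6
e=8: even, acc = 6*2+8 = 20
e=2: even, acc = 20*2+2 = 42
e=10: even, acc = 42*2+10 = 94
e=5: not even
e=9: not even
e=7: not even
e=-3: not even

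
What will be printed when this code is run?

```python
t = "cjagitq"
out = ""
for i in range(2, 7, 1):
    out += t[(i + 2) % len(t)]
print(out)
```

itqcj

i=2: add t[4]='i' → 'i'
i=3: add t[5]='t' → 'it'
i=4: add t[6]='q' → 'itq'
i=5: add t[0]='c' → 'itqc'
i=6: add t[1]='j' → 'itqcj'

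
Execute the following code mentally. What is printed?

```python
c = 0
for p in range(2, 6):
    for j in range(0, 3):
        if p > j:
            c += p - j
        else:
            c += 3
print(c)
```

p=2,j=0: 2>0, c = 0+2 = 2
p=2,j=1: 2>1, c = 2+1 = 3
p=2,j=2: not 2>2, c = 3+3 = 6
p=3,j=0: 3>0, c = 6+3 = 9
p=3,j=1: 3>1, c = 9+2 = 11
p=3,j=2: 3>2, c = 11+1 = 12
p=4,j=0: 4>0, c = 12+4 = 16
p=4,j=1: 4>1, c = 16+3 = 19
p=4,j=2: 4>2, c = 19+2 = 21
p=5,j=0: 5>0, c = 21+5 = 26
p=5,j=1: 5>1, c = 26+4 = 30
p=5,j=2: 5>2, c = 30+3 = 33

33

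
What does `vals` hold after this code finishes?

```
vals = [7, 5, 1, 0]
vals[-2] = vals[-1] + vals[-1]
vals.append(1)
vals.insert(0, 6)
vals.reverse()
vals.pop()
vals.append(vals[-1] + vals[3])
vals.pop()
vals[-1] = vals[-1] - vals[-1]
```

vals[-2] = vals[-1]+vals[-1] = 0+0 = 0 → [7, 5, 0, 0]
append 1 → [7, 5, 0, 0, 1]
insert 6 at 0 → [6, 7, 5, 0, 0, 1]
reverse → [1, 0, 0, 5, 7, 6]
pop() removes 6 → [1, 0, 0, 5, 7]
append vals[-1]+vals[3] = 7+5 = 12 → [1, 0, 0, 5, 7, 12]
pop() removes 12 → [1, 0, 0, 5, 7]
vals[-1] = vals[-1]-vals[-1] = 7-7 = 0 → [1, 0, 0, 5, 0]

[1, 0, 0, 5, 0]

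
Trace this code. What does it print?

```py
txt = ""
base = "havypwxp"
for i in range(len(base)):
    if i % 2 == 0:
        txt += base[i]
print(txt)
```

hvpx

i=0: add 'h' → 'h'
i=1: skip
i=2: add 'v' → 'hv'
i=3: skip
i=4: add 'p' → 'hvp'
i=5: skip
i=6: add 'x' → 'hvpx'
i=7: skip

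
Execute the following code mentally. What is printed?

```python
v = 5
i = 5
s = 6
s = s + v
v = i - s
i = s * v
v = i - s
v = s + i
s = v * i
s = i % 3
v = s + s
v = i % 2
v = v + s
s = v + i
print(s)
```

-66

s = 6+5 = 11
v = 5-11 = -6
i = 11*(-6) = -66
v = (-66)-11 = -77
v = 11+(-66) = -55
s = (-55)*(-66) = 3630
s = (-66)%3 = 0
v = 0+0 = 0
v = (-66)%2 = 0
v = 0+0 = 0
s = 0+(-66) = -66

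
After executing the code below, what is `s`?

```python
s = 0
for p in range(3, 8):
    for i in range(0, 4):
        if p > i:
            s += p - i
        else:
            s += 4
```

p=3,i=0: 3>0, s = 0+3 = 3
p=3,i=1: 3>1, s = 3+2 = 5
p=3,i=2: 3>2, s = 5+1 = 6
p=3,i=3: not 3>3, s = 6+4 = 10
p=4,i=0: 4>0, s = 10+4 = 14
p=4,i=1: 4>1, s = 14+3 = 17
p=4,i=2: 4>2, s = 17+2 = 19
p=4,i=3: 4>3, s = 19+1 = 20
p=5,i=0: 5>0, s = 20+5 = 25
p=5,i=1: 5>1, s = 25+4 = 29
p=5,i=2: 5>2, s = 29+3 = 32
p=5,i=3: 5>3, s = 32+2 = 34
p=6,i=0: 6>0, s = 34+6 = 40
p=6,i=1: 6>1, s = 40+5 = 45
p=6,i=2: 6>2, s = 45+4 = 49
p=6,i=3: 6>3, s = 49+3 = 52
p=7,i=0: 7>0, s = 52+7 = 59
p=7,i=1: 7>1, s = 59+6 = 65
p=7,i=2: 7>2, s = 65+5 = 70
p=7,i=3: 7>3, s = 70+4 = 74

74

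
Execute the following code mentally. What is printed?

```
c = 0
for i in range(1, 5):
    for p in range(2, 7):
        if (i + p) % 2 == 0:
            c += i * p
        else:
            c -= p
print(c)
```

i=1,p=2: odd sum, c = 0-2 = -2
i=1,p=3: even sum, c = (-2)+3 = 1
i=1,p=4: odd sum, c = 1-4 = -3
i=1,p=5: even sum, c = (-3)+5 = 2
i=1,p=6: odd sum, c = 2-6 = -4
i=2,p=2: even sum, c = (-4)+4 = 0
i=2,p=3: odd sum, c = 0-3 = -3
i=2,p=4: even sum, c = (-3)+8 = 5
i=2,p=5: odd sum, c = 5-5 = 0
i=2,p=6: even sum, c = 0+12 = 12
i=3,p=2: odd sum, c = 12-2 = 10
i=3,p=3: even sum, c = 10+9 = 19
i=3,p=4: odd sum, c = 19-4 = 15
i=3,p=5: even sum, c = 15+15 = 30
i=3,p=6: odd sum, c = 30-6 = 24
i=4,p=2: even sum, c = 24+8 = 32
i=4,p=3: odd sum, c = 32-3 = 29
i=4,p=4: even sum, c = 29+16 = 45
i=4,p=5: odd sum, c = 45-5 = 40
i=4,p=6: even sum, c = 40+24 = 64

64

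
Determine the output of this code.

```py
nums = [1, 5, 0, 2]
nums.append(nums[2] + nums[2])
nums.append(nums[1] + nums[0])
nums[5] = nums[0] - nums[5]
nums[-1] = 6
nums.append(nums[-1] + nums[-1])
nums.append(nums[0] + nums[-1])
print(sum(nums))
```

append nums[2]+nums[2] = 0+0 = 0 → [1, 5, 0, 2, 0]
append nums[1]+nums[0] = 5+1 = 6 → [1, 5, 0, 2, 0, 6]
nums[5] = nums[0]-nums[5] = 1-6 = -5 → [1, 5, 0, 2, 0, -5]
nums[-1] = 6 → [1, 5, 0, 2, 0, 6]
append nums[-1]+nums[-1] = 6+6 = 12 → [1, 5, 0, 2, 0, 6, 12]
append nums[0]+nums[-1] = 1+12 = 13 → [1, 5, 0, 2, 0, 6, 12, 13]
sum = 39

39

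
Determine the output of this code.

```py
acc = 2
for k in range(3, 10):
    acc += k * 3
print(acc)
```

k=3: acc = 2+3*3 = 11
k=4: acc = 11+4*3 = 23
k=5: acc = 23+5*3 = 38
k=6: acc = 38+6*3 = 56
k=7: acc = 56+7*3 = 77
k=8: acc = 77+8*3 = 101
k=9: acc = 101+9*3 = 128

128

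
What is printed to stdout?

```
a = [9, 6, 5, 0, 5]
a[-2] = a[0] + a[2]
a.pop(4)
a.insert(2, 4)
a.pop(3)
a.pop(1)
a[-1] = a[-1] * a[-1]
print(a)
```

a[-2] = a[0]+a[2] = 9+5 = 14 → [9, 6, 5, 14, 5]
pop(4) removes 5 → [9, 6, 5, 14]
insert 4 at 2 → [9, 6, 4, 5, 14]
pop(3) removes 5 → [9, 6, 4, 14]
pop(1) removes 6 → [9, 4, 14]
a[-1] = a[-1]*a[-1] = 14*14 = 196 → [9, 4, 196]

[9, 4, 196]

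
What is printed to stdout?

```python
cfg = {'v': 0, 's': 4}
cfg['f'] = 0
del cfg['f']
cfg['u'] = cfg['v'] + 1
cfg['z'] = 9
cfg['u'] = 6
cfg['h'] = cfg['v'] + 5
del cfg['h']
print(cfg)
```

{'v': 0, 's': 4, 'u': 6, 'z': 9}

cfg['f'] = 0 → {'v': 0, 's': 4, 'f': 0}
del 'f' → {'v': 0, 's': 4}
cfg['u'] = cfg['v']+1 = 1 → {'v': 0, 's': 4, 'u': 1}
cfg['z'] = 9 → {'v': 0, 's': 4, 'u': 1, 'z': 9}
cfg['u'] = 6 → {'v': 0, 's': 4, 'u': 6, 'z': 9}
cfg['h'] = cfg['v']+5 = 5 → {'v': 0, 's': 4, 'u': 6, 'z': 9, 'h': 5}
del 'h' → {'v': 0, 's': 4, 'u': 6, 'z': 9}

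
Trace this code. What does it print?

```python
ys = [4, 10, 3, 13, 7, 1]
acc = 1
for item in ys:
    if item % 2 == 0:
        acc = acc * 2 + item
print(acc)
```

22

item=4: even, acc = 1*2+4 = 6
item=10: even, acc = 6*2+10 = 22
item=3: not even
item=13: not even
item=7: not even
item=1: not even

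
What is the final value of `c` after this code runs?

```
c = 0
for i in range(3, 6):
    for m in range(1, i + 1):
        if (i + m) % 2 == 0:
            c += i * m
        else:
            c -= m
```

i=3,m=1: even sum, c = 0+3 = 3
i=3,m=2: odd sum, c = 3-2 = 1
i=3,m=3: even sum, c = 1+9 = 10
i=4,m=1: odd sum, c = 10-1 = 9
i=4,m=2: even sum, c = 9+8 = 17
i=4,m=3: odd sum, c = 17-3 = 14
i=4,m=4: even sum, c = 14+16 = 30
i=5,m=1: even sum, c = 30+5 = 35
i=5,m=2: odd sum, c = 35-2 = 33
i=5,m=3: even sum, c = 33+15 = 48
i=5,m=4: odd sum, c = 48-4 = 44
i=5,m=5: even sum, c = 44+25 = 69

69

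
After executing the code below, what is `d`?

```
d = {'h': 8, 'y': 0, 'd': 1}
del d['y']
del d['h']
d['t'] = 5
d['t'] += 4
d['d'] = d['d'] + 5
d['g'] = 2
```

{'d': 6, 't': 9, 'g': 2}

del 'y' → {'h': 8, 'd': 1}
del 'h' → {'d': 1}
d['t'] = 5 → {'d': 1, 't': 5}
d['t'] = 5+4 = 9 → {'d': 1, 't': 9}
d['d'] = d['d']+5 = 6 → {'d': 6, 't': 9}
d['g'] = 2 → {'d': 6, 't': 9, 'g': 2}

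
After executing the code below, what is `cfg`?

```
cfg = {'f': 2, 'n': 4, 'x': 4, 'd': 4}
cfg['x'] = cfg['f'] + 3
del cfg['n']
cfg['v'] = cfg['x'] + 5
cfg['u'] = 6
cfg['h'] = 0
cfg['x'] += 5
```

{'f': 2, 'x': 10, 'd': 4, 'v': 10, 'u': 6, 'h': 0}

cfg['x'] = cfg['f']+3 = 5 → {'f': 2, 'n': 4, 'x': 5, 'd': 4}
del 'n' → {'f': 2, 'x': 5, 'd': 4}
cfg['v'] = cfg['x']+5 = 10 → {'f': 2, 'x': 5, 'd': 4, 'v': 10}
cfg['u'] = 6 → {'f': 2, 'x': 5, 'd': 4, 'v': 10, 'u': 6}
cfg['h'] = 0 → {'f': 2, 'x': 5, 'd': 4, 'v': 10, 'u': 6, 'h': 0}
cfg['x'] = 5+5 = 10 → {'f': 2, 'x': 10, 'd': 4, 'v': 10, 'u': 6, 'h': 0}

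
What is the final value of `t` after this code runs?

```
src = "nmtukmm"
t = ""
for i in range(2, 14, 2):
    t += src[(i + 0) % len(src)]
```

i=2: add src[2]='t' → 't'
i=4: add src[4]='k' → 'tk'
i=6: add src[6]='m' → 'tkm'
i=8: add src[1]='m' → 'tkmm'
i=10: add src[3]='u' → 'tkmmu'
i=12: add src[5]='m' → 'tkmmum'

'tkmmum'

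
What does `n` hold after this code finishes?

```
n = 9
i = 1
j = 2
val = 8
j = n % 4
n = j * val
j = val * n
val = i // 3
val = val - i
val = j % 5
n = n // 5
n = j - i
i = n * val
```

j = 9%4 = 1
n = 1*8 = 8
j = 8*8 = 64
val = 1//3 = 0
val = 0-1 = -1
val = 64%5 = 4
n = 8//5 = 1
n = 64-1 = 63
i = 63*4 = 252

63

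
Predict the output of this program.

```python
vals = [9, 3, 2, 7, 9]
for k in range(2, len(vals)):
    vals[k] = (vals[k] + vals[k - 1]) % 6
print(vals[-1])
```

k=2: vals[2] = (2+3)%6 = 5 → [9, 3, 5, 7, 9]
k=3: vals[3] = (7+5)%6 = 0 → [9, 3, 5, 0, 9]
k=4: vals[4] = (9+0)%6 = 3 → [9, 3, 5, 0, 3]

3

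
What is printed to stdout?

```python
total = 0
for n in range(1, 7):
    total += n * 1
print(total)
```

n=1: total = 0+1*1 = 1
n=2: total = 1+2*1 = 3
n=3: total = 3+3*1 = 6
n=4: total = 6+4*1 = 10
n=5: total = 10+5*1 = 15
n=6: total = 15+6*1 = 21

21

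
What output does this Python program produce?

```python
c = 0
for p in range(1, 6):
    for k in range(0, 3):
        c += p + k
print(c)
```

p=1,k=0: c = 0+1 = 1
p=1,k=1: c = 1+2 = 3
p=1,k=2: c = 3+3 = 6
p=2,k=0: c = 6+2 = 8
p=2,k=1: c = 8+3 = 11
p=2,k=2: c = 11+4 = 15
p=3,k=0: c = 15+3 = 18
p=3,k=1: c = 18+4 = 22
p=3,k=2: c = 22+5 = 27
p=4,k=0: c = 27+4 = 31
p=4,k=1: c = 31+5 = 36
p=4,k=2: c = 36+6 = 42
p=5,k=0: c = 42+5 = 47
p=5,k=1: c = 47+6 = 53
p=5,k=2: c = 53+7 = 60

60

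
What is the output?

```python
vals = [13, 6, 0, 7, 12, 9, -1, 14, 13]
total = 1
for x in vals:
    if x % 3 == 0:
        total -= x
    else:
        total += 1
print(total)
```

-21

x=13: not %3==0, total = 1+1 = 2
x=6: %3==0, total = 2-6 = -4
x=0: %3==0, total = (-4)-0 = -4
x=7: not %3==0, total = (-4)+1 = -3
x=12: %3==0, total = (-3)-12 = -15
x=9: %3==0, total = (-15)-9 = -24
x=-1: not %3==0, total = (-24)+1 = -23
x=14: not %3==0, total = (-23)+1 = -22
x=13: not %3==0, total = (-22)+1 = -21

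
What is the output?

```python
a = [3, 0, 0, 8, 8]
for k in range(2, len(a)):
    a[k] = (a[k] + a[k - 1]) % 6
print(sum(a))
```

9

k=2: a[2] = (0+0)%6 = 0 → [3, 0, 0, 8, 8]
k=3: a[3] = (8+0)%6 = 2 → [3, 0, 0, 2, 8]
k=4: a[4] = (8+2)%6 = 4 → [3, 0, 0, 2, 4]
sum = 9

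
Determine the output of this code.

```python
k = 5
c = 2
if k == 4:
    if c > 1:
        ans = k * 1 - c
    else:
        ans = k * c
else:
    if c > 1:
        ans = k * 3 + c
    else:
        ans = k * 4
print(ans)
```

17

k=5, c=2
k == 4 is False; c > 1 is True
→ ans = k * 3 + c = 17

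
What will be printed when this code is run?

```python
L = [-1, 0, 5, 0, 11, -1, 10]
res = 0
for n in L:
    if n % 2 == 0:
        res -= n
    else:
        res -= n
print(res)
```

-24

n=-1: not even, res = 0-(-1) = 1
n=0: even, res = 1-0 = 1
n=5: not even, res = 1-5 = -4
n=0: even, res = (-4)-0 = -4
n=11: not even, res = (-4)-11 = -15
n=-1: not even, res = (-15)-(-1) = -14
n=10: even, res = (-14)-10 = -24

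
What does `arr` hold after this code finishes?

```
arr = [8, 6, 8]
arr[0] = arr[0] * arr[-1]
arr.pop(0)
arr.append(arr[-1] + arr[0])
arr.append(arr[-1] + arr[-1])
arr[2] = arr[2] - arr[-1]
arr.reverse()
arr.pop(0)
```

arr[0] = arr[0]*arr[-1] = 8*8 = 64 → [64, 6, 8]
pop(0) removes 64 → [6, 8]
append arr[-1]+arr[0] = 8+6 = 14 → [6, 8, 14]
append arr[-1]+arr[-1] = 14+14 = 28 → [6, 8, 14, 28]
arr[2] = arr[2]-arr[-1] = 14-28 = -14 → [6, 8, -14, 28]
reverse → [28, -14, 8, 6]
pop(0) removes 28 → [-14, 8, 6]

[-14, 8, 6]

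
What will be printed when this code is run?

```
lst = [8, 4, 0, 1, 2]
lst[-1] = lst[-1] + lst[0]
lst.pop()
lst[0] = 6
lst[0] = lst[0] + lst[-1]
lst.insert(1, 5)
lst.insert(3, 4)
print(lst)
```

lst[-1] = lst[-1]+lst[0] = 2+8 = 10 → [8, 4, 0, 1, 10]
pop() removes 10 → [8, 4, 0, 1]
lst[0] = 6 → [6, 4, 0, 1]
lst[0] = lst[0]+lst[-1] = 6+1 = 7 → [7, 4, 0, 1]
insert 5 at 1 → [7, 5, 4, 0, 1]
insert 4 at 3 → [7, 5, 4, 4, 0, 1]

[7, 5, 4, 4, 0, 1]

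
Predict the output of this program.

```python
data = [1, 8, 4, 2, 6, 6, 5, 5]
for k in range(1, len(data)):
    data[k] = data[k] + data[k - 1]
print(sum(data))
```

155

k=1: data[1] = 8+1 = 9 → [1, 9, 4, 2, 6, 6, 5, 5]
k=2: data[2] = 4+9 = 13 → [1, 9, 13, 2, 6, 6, 5, 5]
k=3: data[3] = 2+13 = 15 → [1, 9, 13, 15, 6, 6, 5, 5]
k=4: data[4] = 6+15 = 21 → [1, 9, 13, 15, 21, 6, 5, 5]
k=5: data[5] = 6+21 = 27 → [1, 9, 13, 15, 21, 27, 5, 5]
k=6: data[6] = 5+27 = 32 → [1, 9, 13, 15, 21, 27, 32, 5]
k=7: data[7] = 5+32 = 37 → [1, 9, 13, 15, 21, 27, 32, 37]
sum = 155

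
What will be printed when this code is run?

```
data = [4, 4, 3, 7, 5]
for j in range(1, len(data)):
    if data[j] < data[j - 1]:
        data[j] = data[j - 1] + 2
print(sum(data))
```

30

j=1: 4>=4, unchanged → [4, 4, 3, 7, 5]
j=2: 3<4, data[2] = 4+2 = 6 → [4, 4, 6, 7, 5]
j=3: 7>=6, unchanged → [4, 4, 6, 7, 5]
j=4: 5<7, data[4] = 7+2 = 9 → [4, 4, 6, 7, 9]
sum = 30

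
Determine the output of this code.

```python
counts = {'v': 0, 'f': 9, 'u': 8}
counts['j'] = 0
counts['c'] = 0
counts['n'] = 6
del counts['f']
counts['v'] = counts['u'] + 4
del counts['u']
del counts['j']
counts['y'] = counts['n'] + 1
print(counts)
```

{'v': 12, 'c': 0, 'n': 6, 'y': 7}

counts['j'] = 0 → {'v': 0, 'f': 9, 'u': 8, 'j': 0}
counts['c'] = 0 → {'v': 0, 'f': 9, 'u': 8, 'j': 0, 'c': 0}
counts['n'] = 6 → {'v': 0, 'f': 9, 'u': 8, 'j': 0, 'c': 0, 'n': 6}
del 'f' → {'v': 0, 'u': 8, 'j': 0, 'c': 0, 'n': 6}
counts['v'] = counts['u']+4 = 12 → {'v': 12, 'u': 8, 'j': 0, 'c': 0, 'n': 6}
del 'u' → {'v': 12, 'j': 0, 'c': 0, 'n': 6}
del 'j' → {'v': 12, 'c': 0, 'n': 6}
counts['y'] = counts['n']+1 = 7 → {'v': 12, 'c': 0, 'n': 6, 'y': 7}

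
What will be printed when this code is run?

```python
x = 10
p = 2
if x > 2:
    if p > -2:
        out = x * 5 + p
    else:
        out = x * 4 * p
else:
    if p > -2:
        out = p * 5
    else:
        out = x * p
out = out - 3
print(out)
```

x=10, p=2
x > 2 is True; p > -2 is True
→ out = x * 5 + p = 52
out = 52-3 = 49

49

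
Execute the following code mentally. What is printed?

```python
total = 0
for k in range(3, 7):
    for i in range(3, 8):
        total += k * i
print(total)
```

k=3,i=3: total = 0+9 = 9
k=3,i=4: total = 9+12 = 21
k=3,i=5: total = 21+15 = 36
k=3,i=6: total = 36+18 = 54
k=3,i=7: total = 54+21 = 75
k=4,i=3: total = 75+12 = 87
k=4,i=4: total = 87+16 = 103
k=4,i=5: total = 103+20 = 123
k=4,i=6: total = 123+24 = 147
k=4,i=7: total = 147+28 = 175
k=5,i=3: total = 175+15 = 190
k=5,i=4: total = 190+20 = 210
k=5,i=5: total = 210+25 = 235
k=5,i=6: total = 235+30 = 265
k=5,i=7: total = 265+35 = 300
k=6,i=3: total = 300+18 = 318
k=6,i=4: total = 318+24 = 342
k=6,i=5: total = 342+30 = 372
k=6,i=6: total = 372+36 = 408
k=6,i=7: total = 408+42 = 450

450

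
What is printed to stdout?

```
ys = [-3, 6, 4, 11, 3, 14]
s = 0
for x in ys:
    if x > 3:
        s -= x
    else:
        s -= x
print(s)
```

-35

x=-3: not >3, s = 0-(-3) = 3
x=6: >3, s = 3-6 = -3
x=4: >3, s = (-3)-4 = -7
x=11: >3, s = (-7)-11 = -18
x=3: not >3, s = (-18)-3 = -21
x=14: >3, s = (-21)-14 = -35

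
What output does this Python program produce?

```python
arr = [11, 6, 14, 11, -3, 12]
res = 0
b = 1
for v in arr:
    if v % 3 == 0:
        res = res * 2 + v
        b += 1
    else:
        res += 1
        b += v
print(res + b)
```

v=11: not %3==0, res = 0+1 = 1; b=12
v=6: %3==0, res = 1*2+6 = 8; b=13
v=14: not %3==0, res = 8+1 = 9; b=27
v=11: not %3==0, res = 9+1 = 10; b=38
v=-3: %3==0, res = 10*2+(-3) = 17; b=39
v=12: %3==0, res = 17*2+12 = 46; b=40
res+b = 46+40 = 86

86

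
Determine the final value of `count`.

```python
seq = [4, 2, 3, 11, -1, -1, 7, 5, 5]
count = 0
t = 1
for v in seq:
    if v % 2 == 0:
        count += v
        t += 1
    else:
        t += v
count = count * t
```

v=4: even, count = 0+4 = 4; t=2
v=2: even, count = 4+2 = 6; t=3
v=3: not even; t=6
v=11: not even; t=17
v=-1: not even; t=16
v=-1: not even; t=15
v=7: not even; t=22
v=5: not even; t=27
v=5: not even; t=32
count*t = 6*32 = 192

192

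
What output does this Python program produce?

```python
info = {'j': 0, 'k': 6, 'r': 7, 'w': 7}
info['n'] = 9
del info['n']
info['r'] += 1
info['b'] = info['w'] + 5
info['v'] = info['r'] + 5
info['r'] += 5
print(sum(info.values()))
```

51

info['n'] = 9 → {'j': 0, 'k': 6, 'r': 7, 'w': 7, 'n': 9}
del 'n' → {'j': 0, 'k': 6, 'r': 7, 'w': 7}
info['r'] = 7+1 = 8 → {'j': 0, 'k': 6, 'r': 8, 'w': 7}
info['b'] = info['w']+5 = 12 → {'j': 0, 'k': 6, 'r': 8, 'w': 7, 'b': 12}
info['v'] = info['r']+5 = 13 → {'j': 0, 'k': 6, 'r': 8, 'w': 7, 'b': 12, 'v': 13}
info['r'] = 8+5 = 13 → {'j': 0, 'k': 6, 'r': 13, 'w': 7, 'b': 12, 'v': 13}
sum of values = 51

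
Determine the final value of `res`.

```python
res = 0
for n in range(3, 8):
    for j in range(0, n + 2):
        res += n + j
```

n=3,j=0: res = 0+3 = 3
n=3,j=1: res = 3+4 = 7
n=3,j=2: res = 7+5 = 12
n=3,j=3: res = 12+6 = 18
n=3,j=4: res = 18+7 = 25
n=4,j=0: res = 25+4 = 29
n=4,j=1: res = 29+5 = 34
n=4,j=2: res = 34+6 = 40
n=4,j=3: res = 40+7 = 47
n=4,j=4: res = 47+8 = 55
n=4,j=5: res = 55+9 = 64
n=5,j=0: res = 64+5 = 69
n=5,j=1: res = 69+6 = 75
n=5,j=2: res = 75+7 = 82
n=5,j=3: res = 82+8 = 90
n=5,j=4: res = 90+9 = 99
n=5,j=5: res = 99+10 = 109
n=5,j=6: res = 109+11 = 120
n=6,j=0: res = 120+6 = 126
n=6,j=1: res = 126+7 = 133
n=6,j=2: res = 133+8 = 141
n=6,j=3: res = 141+9 = 150
n=6,j=4: res = 150+10 = 160
n=6,j=5: res = 160+11 = 171
n=6,j=6: res = 171+12 = 183
n=6,j=7: res = 183+13 = 196
n=7,j=0: res = 196+7 = 203
n=7,j=1: res = 203+8 = 211
n=7,j=2: res = 211+9 = 220
n=7,j=3: res = 220+10 = 230
n=7,j=4: res = 230+11 = 241
n=7,j=5: res = 241+12 = 253
n=7,j=6: res = 253+13 = 266
n=7,j=7: res = 266+14 = 280
n=7,j=8: res = 280+15 = 295

295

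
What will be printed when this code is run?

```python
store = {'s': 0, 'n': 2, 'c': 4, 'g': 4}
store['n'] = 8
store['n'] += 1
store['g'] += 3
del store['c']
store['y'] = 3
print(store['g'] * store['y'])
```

21

store['n'] = 8 → {'s': 0, 'n': 8, 'c': 4, 'g': 4}
store['n'] = 8+1 = 9 → {'s': 0, 'n': 9, 'c': 4, 'g': 4}
store['g'] = 4+3 = 7 → {'s': 0, 'n': 9, 'c': 4, 'g': 7}
del 'c' → {'s': 0, 'n': 9, 'g': 7}
store['y'] = 3 → {'s': 0, 'n': 9, 'g': 7, 'y': 3}
store['g']*store['y'] = 7*3 = 21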